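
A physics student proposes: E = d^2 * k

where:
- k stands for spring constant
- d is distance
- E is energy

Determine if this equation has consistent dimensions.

Yes

k (spring constant) has dimensions [M T^-2].
d (distance) has dimensions [L].
E (energy) has dimensions [L^2 M T^-2].

Left side: [L^2 M T^-2]
Right side: [L^2 M T^-2]

Both sides have the same dimensions, so the equation is dimensionally consistent.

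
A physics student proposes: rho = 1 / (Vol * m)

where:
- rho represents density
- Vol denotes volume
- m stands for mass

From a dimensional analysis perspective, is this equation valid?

No

rho (density) has dimensions [L^-3 M].
Vol (volume) has dimensions [L^3].
m (mass) has dimensions [M].

Left side: [L^-3 M]
Right side: [L^-3 M^-1]

The two sides have different dimensions, so the equation is NOT dimensionally consistent.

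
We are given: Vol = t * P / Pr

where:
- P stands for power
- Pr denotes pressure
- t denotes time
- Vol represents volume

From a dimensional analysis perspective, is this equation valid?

Yes

P (power) has dimensions [L^2 M T^-3].
Pr (pressure) has dimensions [L^-1 M T^-2].
t (time) has dimensions [T].
Vol (volume) has dimensions [L^3].

Left side: [L^3]
Right side: [L^3]

Both sides have the same dimensions, so the equation is dimensionally consistent.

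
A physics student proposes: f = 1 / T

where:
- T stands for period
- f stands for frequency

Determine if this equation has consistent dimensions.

Yes

T (period) has dimensions [T].
f (frequency) has dimensions [T^-1].

Left side: [T^-1]
Right side: [T^-1]

Both sides have the same dimensions, so the equation is dimensionally consistent.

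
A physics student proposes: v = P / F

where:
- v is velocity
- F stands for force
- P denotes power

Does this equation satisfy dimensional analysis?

Yes

v (velocity) has dimensions [L T^-1].
F (force) has dimensions [L M T^-2].
P (power) has dimensions [L^2 M T^-3].

Left side: [L T^-1]
Right side: [L T^-1]

Both sides have the same dimensions, so the equation is dimensionally consistent.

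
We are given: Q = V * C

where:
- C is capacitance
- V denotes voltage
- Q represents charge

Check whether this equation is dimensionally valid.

Yes

C (capacitance) has dimensions [I^2 L^-2 M^-1 T^4].
V (voltage) has dimensions [I^-1 L^2 M T^-3].
Q (charge) has dimensions [I T].

Left side: [I T]
Right side: [I T]

Both sides have the same dimensions, so the equation is dimensionally consistent.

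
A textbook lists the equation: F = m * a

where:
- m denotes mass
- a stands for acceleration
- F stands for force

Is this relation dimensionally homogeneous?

Yes

m (mass) has dimensions [M].
a (acceleration) has dimensions [L T^-2].
F (force) has dimensions [L M T^-2].

Left side: [L M T^-2]
Right side: [L M T^-2]

Both sides have the same dimensions, so the equation is dimensionally consistent.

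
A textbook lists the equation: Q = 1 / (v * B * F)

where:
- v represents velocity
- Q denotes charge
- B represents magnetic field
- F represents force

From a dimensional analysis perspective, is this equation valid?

No

v (velocity) has dimensions [L T^-1].
Q (charge) has dimensions [I T].
B (magnetic field) has dimensions [I^-1 M T^-2].
F (force) has dimensions [L M T^-2].

Left side: [I T]
Right side: [I L^-2 M^-2 T^5]

The two sides have different dimensions, so the equation is NOT dimensionally consistent.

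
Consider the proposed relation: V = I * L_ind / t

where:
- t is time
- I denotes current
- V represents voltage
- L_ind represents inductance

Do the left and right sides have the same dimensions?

Yes

t (time) has dimensions [T].
I (current) has dimensions [I].
V (voltage) has dimensions [I^-1 L^2 M T^-3].
L_ind (inductance) has dimensions [I^-2 L^2 M T^-2].

Left side: [I^-1 L^2 M T^-3]
Right side: [I^-1 L^2 M T^-3]

Both sides have the same dimensions, so the equation is dimensionally consistent.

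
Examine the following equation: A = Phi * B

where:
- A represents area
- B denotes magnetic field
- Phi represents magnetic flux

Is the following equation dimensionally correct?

No

A (area) has dimensions [L^2].
B (magnetic field) has dimensions [I^-1 M T^-2].
Phi (magnetic flux) has dimensions [I^-1 L^2 M T^-2].

Left side: [L^2]
Right side: [I^-2 L^2 M^2 T^-4]

The two sides have different dimensions, so the equation is NOT dimensionally consistent.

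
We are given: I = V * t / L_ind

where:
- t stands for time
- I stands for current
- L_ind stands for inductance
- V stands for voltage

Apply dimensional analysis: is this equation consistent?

Yes

t (time) has dimensions [T].
I (current) has dimensions [I].
L_ind (inductance) has dimensions [I^-2 L^2 M T^-2].
V (voltage) has dimensions [I^-1 L^2 M T^-3].

Left side: [I]
Right side: [I]

Both sides have the same dimensions, so the equation is dimensionally consistent.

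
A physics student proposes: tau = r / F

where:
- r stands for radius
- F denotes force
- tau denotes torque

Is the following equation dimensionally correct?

No

r (radius) has dimensions [L].
F (force) has dimensions [L M T^-2].
tau (torque) has dimensions [L^2 M T^-2].

Left side: [L^2 M T^-2]
Right side: [M^-1 T^2]

The two sides have different dimensions, so the equation is NOT dimensionally consistent.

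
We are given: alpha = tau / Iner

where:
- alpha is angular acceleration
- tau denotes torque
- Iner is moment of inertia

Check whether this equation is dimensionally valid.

Yes

alpha (angular acceleration) has dimensions [T^-2].
tau (torque) has dimensions [L^2 M T^-2].
Iner (moment of inertia) has dimensions [L^2 M].

Left side: [T^-2]
Right side: [T^-2]

Both sides have the same dimensions, so the equation is dimensionally consistent.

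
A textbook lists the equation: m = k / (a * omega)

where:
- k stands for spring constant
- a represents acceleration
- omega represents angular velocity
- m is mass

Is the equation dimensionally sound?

No

k (spring constant) has dimensions [M T^-2].
a (acceleration) has dimensions [L T^-2].
omega (angular velocity) has dimensions [T^-1].
m (mass) has dimensions [M].

Left side: [M]
Right side: [L^-1 M T]

The two sides have different dimensions, so the equation is NOT dimensionally consistent.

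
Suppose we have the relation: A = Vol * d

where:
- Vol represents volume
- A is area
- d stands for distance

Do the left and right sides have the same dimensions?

No

Vol (volume) has dimensions [L^3].
A (area) has dimensions [L^2].
d (distance) has dimensions [L].

Left side: [L^2]
Right side: [L^4]

The two sides have different dimensions, so the equation is NOT dimensionally consistent.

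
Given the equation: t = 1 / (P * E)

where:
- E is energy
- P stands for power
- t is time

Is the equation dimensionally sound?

No

E (energy) has dimensions [L^2 M T^-2].
P (power) has dimensions [L^2 M T^-3].
t (time) has dimensions [T].

Left side: [T]
Right side: [L^-4 M^-2 T^5]

The two sides have different dimensions, so the equation is NOT dimensionally consistent.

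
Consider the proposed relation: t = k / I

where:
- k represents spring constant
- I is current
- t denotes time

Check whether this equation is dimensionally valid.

No

k (spring constant) has dimensions [M T^-2].
I (current) has dimensions [I].
t (time) has dimensions [T].

Left side: [T]
Right side: [I^-1 M T^-2]

The two sides have different dimensions, so the equation is NOT dimensionally consistent.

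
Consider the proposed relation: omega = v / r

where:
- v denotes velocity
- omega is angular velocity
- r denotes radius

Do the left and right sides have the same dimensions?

Yes

v (velocity) has dimensions [L T^-1].
omega (angular velocity) has dimensions [T^-1].
r (radius) has dimensions [L].

Left side: [T^-1]
Right side: [T^-1]

Both sides have the same dimensions, so the equation is dimensionally consistent.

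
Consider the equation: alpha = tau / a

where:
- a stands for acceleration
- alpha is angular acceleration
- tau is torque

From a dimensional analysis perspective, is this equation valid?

No

a (acceleration) has dimensions [L T^-2].
alpha (angular acceleration) has dimensions [T^-2].
tau (torque) has dimensions [L^2 M T^-2].

Left side: [T^-2]
Right side: [L M]

The two sides have different dimensions, so the equation is NOT dimensionally consistent.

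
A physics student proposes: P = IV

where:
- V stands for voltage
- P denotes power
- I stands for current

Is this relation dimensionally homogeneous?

Yes

V (voltage) has dimensions [I^-1 L^2 M T^-3].
P (power) has dimensions [L^2 M T^-3].
I (current) has dimensions [I].

Left side: [L^2 M T^-3]
Right side: [L^2 M T^-3]

Both sides have the same dimensions, so the equation is dimensionally consistent.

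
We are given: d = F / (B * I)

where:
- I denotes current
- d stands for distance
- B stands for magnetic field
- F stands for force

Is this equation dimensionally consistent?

Yes

I (current) has dimensions [I].
d (distance) has dimensions [L].
B (magnetic field) has dimensions [I^-1 M T^-2].
F (force) has dimensions [L M T^-2].

Left side: [L]
Right side: [L]

Both sides have the same dimensions, so the equation is dimensionally consistent.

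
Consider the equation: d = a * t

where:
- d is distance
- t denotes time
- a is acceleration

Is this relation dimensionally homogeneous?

No

d (distance) has dimensions [L].
t (time) has dimensions [T].
a (acceleration) has dimensions [L T^-2].

Left side: [L]
Right side: [L T^-1]

The two sides have different dimensions, so the equation is NOT dimensionally consistent.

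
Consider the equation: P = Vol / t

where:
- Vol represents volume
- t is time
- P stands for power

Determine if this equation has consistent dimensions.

No

Vol (volume) has dimensions [L^3].
t (time) has dimensions [T].
P (power) has dimensions [L^2 M T^-3].

Left side: [L^2 M T^-3]
Right side: [L^3 T^-1]

The two sides have different dimensions, so the equation is NOT dimensionally consistent.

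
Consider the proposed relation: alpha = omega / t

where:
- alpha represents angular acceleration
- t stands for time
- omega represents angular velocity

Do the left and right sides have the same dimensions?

Yes

alpha (angular acceleration) has dimensions [T^-2].
t (time) has dimensions [T].
omega (angular velocity) has dimensions [T^-1].

Left side: [T^-2]
Right side: [T^-2]

Both sides have the same dimensions, so the equation is dimensionally consistent.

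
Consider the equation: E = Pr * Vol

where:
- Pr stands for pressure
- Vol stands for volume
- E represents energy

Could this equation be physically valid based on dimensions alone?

Yes

Pr (pressure) has dimensions [L^-1 M T^-2].
Vol (volume) has dimensions [L^3].
E (energy) has dimensions [L^2 M T^-2].

Left side: [L^2 M T^-2]
Right side: [L^2 M T^-2]

Both sides have the same dimensions, so the equation is dimensionally consistent.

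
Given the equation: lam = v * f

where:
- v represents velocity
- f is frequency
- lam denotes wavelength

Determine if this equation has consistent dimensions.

No

v (velocity) has dimensions [L T^-1].
f (frequency) has dimensions [T^-1].
lam (wavelength) has dimensions [L].

Left side: [L]
Right side: [L T^-2]

The two sides have different dimensions, so the equation is NOT dimensionally consistent.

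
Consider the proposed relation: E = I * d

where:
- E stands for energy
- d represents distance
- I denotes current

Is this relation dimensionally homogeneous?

No

E (energy) has dimensions [L^2 M T^-2].
d (distance) has dimensions [L].
I (current) has dimensions [I].

Left side: [L^2 M T^-2]
Right side: [I L]

The two sides have different dimensions, so the equation is NOT dimensionally consistent.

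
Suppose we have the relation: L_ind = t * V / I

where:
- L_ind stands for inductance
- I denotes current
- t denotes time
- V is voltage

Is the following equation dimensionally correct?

Yes

L_ind (inductance) has dimensions [I^-2 L^2 M T^-2].
I (current) has dimensions [I].
t (time) has dimensions [T].
V (voltage) has dimensions [I^-1 L^2 M T^-3].

Left side: [I^-2 L^2 M T^-2]
Right side: [I^-2 L^2 M T^-2]

Both sides have the same dimensions, so the equation is dimensionally consistent.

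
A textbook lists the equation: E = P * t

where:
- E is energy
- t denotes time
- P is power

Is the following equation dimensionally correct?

Yes

E (energy) has dimensions [L^2 M T^-2].
t (time) has dimensions [T].
P (power) has dimensions [L^2 M T^-3].

Left side: [L^2 M T^-2]
Right side: [L^2 M T^-2]

Both sides have the same dimensions, so the equation is dimensionally consistent.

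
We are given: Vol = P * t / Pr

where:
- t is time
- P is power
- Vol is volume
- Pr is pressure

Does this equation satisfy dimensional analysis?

Yes

t (time) has dimensions [T].
P (power) has dimensions [L^2 M T^-3].
Vol (volume) has dimensions [L^3].
Pr (pressure) has dimensions [L^-1 M T^-2].

Left side: [L^3]
Right side: [L^3]

Both sides have the same dimensions, so the equation is dimensionally consistent.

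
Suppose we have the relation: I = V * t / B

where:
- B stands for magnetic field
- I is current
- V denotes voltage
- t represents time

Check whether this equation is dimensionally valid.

No

B (magnetic field) has dimensions [I^-1 M T^-2].
I (current) has dimensions [I].
V (voltage) has dimensions [I^-1 L^2 M T^-3].
t (time) has dimensions [T].

Left side: [I]
Right side: [L^2]

The two sides have different dimensions, so the equation is NOT dimensionally consistent.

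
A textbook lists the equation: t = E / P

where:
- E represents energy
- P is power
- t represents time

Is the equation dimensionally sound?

Yes

E (energy) has dimensions [L^2 M T^-2].
P (power) has dimensions [L^2 M T^-3].
t (time) has dimensions [T].

Left side: [T]
Right side: [T]

Both sides have the same dimensions, so the equation is dimensionally consistent.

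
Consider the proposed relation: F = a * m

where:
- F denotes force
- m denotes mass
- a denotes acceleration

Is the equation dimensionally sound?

Yes

F (force) has dimensions [L M T^-2].
m (mass) has dimensions [M].
a (acceleration) has dimensions [L T^-2].

Left side: [L M T^-2]
Right side: [L M T^-2]

Both sides have the same dimensions, so the equation is dimensionally consistent.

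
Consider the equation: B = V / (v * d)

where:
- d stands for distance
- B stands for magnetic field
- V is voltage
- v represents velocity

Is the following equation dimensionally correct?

Yes

d (distance) has dimensions [L].
B (magnetic field) has dimensions [I^-1 M T^-2].
V (voltage) has dimensions [I^-1 L^2 M T^-3].
v (velocity) has dimensions [L T^-1].

Left side: [I^-1 M T^-2]
Right side: [I^-1 M T^-2]

Both sides have the same dimensions, so the equation is dimensionally consistent.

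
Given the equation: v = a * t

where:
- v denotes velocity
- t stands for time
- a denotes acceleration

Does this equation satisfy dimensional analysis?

Yes

v (velocity) has dimensions [L T^-1].
t (time) has dimensions [T].
a (acceleration) has dimensions [L T^-2].

Left side: [L T^-1]
Right side: [L T^-1]

Both sides have the same dimensions, so the equation is dimensionally consistent.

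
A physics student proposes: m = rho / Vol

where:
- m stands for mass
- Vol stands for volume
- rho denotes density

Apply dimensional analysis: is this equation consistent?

No

m (mass) has dimensions [M].
Vol (volume) has dimensions [L^3].
rho (density) has dimensions [L^-3 M].

Left side: [M]
Right side: [L^-6 M]

The two sides have different dimensions, so the equation is NOT dimensionally consistent.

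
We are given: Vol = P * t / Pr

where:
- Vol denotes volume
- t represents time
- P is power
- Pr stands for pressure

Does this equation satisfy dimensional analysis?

Yes

Vol (volume) has dimensions [L^3].
t (time) has dimensions [T].
P (power) has dimensions [L^2 M T^-3].
Pr (pressure) has dimensions [L^-1 M T^-2].

Left side: [L^3]
Right side: [L^3]

Both sides have the same dimensions, so the equation is dimensionally consistent.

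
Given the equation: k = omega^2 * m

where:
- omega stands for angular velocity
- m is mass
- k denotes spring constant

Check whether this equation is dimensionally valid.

Yes

omega (angular velocity) has dimensions [T^-1].
m (mass) has dimensions [M].
k (spring constant) has dimensions [M T^-2].

Left side: [M T^-2]
Right side: [M T^-2]

Both sides have the same dimensions, so the equation is dimensionally consistent.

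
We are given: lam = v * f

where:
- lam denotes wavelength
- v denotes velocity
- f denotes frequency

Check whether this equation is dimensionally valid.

No

lam (wavelength) has dimensions [L].
v (velocity) has dimensions [L T^-1].
f (frequency) has dimensions [T^-1].

Left side: [L]
Right side: [L T^-2]

The two sides have different dimensions, so the equation is NOT dimensionally consistent.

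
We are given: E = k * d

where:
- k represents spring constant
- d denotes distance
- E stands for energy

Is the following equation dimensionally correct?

No

k (spring constant) has dimensions [M T^-2].
d (distance) has dimensions [L].
E (energy) has dimensions [L^2 M T^-2].

Left side: [L^2 M T^-2]
Right side: [L M T^-2]

The two sides have different dimensions, so the equation is NOT dimensionally consistent.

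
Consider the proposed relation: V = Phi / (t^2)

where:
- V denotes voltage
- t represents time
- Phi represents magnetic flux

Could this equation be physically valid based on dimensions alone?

No

V (voltage) has dimensions [I^-1 L^2 M T^-3].
t (time) has dimensions [T].
Phi (magnetic flux) has dimensions [I^-1 L^2 M T^-2].

Left side: [I^-1 L^2 M T^-3]
Right side: [I^-1 L^2 M T^-4]

The two sides have different dimensions, so the equation is NOT dimensionally consistent.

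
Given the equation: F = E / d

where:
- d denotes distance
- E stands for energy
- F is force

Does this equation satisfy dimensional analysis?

Yes

d (distance) has dimensions [L].
E (energy) has dimensions [L^2 M T^-2].
F (force) has dimensions [L M T^-2].

Left side: [L M T^-2]
Right side: [L M T^-2]

Both sides have the same dimensions, so the equation is dimensionally consistent.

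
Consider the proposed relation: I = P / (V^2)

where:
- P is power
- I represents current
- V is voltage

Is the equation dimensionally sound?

No

P (power) has dimensions [L^2 M T^-3].
I (current) has dimensions [I].
V (voltage) has dimensions [I^-1 L^2 M T^-3].

Left side: [I]
Right side: [I^2 L^-2 M^-1 T^3]

The two sides have different dimensions, so the equation is NOT dimensionally consistent.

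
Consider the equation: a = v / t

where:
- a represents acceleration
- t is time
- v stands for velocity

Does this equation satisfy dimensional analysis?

Yes

a (acceleration) has dimensions [L T^-2].
t (time) has dimensions [T].
v (velocity) has dimensions [L T^-1].

Left side: [L T^-2]
Right side: [L T^-2]

Both sides have the same dimensions, so the equation is dimensionally consistent.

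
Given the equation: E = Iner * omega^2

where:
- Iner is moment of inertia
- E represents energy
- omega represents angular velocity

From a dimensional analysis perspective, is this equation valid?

Yes

Iner (moment of inertia) has dimensions [L^2 M].
E (energy) has dimensions [L^2 M T^-2].
omega (angular velocity) has dimensions [T^-1].

Left side: [L^2 M T^-2]
Right side: [L^2 M T^-2]

Both sides have the same dimensions, so the equation is dimensionally consistent.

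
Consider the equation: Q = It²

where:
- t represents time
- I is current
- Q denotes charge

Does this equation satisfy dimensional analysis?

No

t (time) has dimensions [T].
I (current) has dimensions [I].
Q (charge) has dimensions [I T].

Left side: [I T]
Right side: [I T^2]

The two sides have different dimensions, so the equation is NOT dimensionally consistent.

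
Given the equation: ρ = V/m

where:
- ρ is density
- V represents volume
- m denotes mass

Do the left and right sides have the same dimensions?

No

ρ (density) has dimensions [L^-3 M].
V (volume) has dimensions [L^3].
m (mass) has dimensions [M].

Left side: [L^-3 M]
Right side: [L^3 M^-1]

The two sides have different dimensions, so the equation is NOT dimensionally consistent.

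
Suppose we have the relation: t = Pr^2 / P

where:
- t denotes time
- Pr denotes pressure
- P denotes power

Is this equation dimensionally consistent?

No

t (time) has dimensions [T].
Pr (pressure) has dimensions [L^-1 M T^-2].
P (power) has dimensions [L^2 M T^-3].

Left side: [T]
Right side: [L^-4 M T^-1]

The two sides have different dimensions, so the equation is NOT dimensionally consistent.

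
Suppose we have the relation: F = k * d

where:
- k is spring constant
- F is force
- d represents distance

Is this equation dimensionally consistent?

Yes

k (spring constant) has dimensions [M T^-2].
F (force) has dimensions [L M T^-2].
d (distance) has dimensions [L].

Left side: [L M T^-2]
Right side: [L M T^-2]

Both sides have the same dimensions, so the equation is dimensionally consistent.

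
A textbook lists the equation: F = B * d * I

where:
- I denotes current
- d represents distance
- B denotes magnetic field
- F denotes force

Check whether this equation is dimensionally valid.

Yes

I (current) has dimensions [I].
d (distance) has dimensions [L].
B (magnetic field) has dimensions [I^-1 M T^-2].
F (force) has dimensions [L M T^-2].

Left side: [L M T^-2]
Right side: [L M T^-2]

Both sides have the same dimensions, so the equation is dimensionally consistent.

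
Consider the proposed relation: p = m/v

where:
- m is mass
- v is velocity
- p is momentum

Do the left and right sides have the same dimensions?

No

m (mass) has dimensions [M].
v (velocity) has dimensions [L T^-1].
p (momentum) has dimensions [L M T^-1].

Left side: [L M T^-1]
Right side: [L^-1 M T]

The two sides have different dimensions, so the equation is NOT dimensionally consistent.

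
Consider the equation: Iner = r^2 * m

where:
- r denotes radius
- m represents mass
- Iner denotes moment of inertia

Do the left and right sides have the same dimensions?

Yes

r (radius) has dimensions [L].
m (mass) has dimensions [M].
Iner (moment of inertia) has dimensions [L^2 M].

Left side: [L^2 M]
Right side: [L^2 M]

Both sides have the same dimensions, so the equation is dimensionally consistent.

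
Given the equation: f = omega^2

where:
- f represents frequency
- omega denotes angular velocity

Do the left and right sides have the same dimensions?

No

f (frequency) has dimensions [T^-1].
omega (angular velocity) has dimensions [T^-1].

Left side: [T^-1]
Right side: [T^-2]

The two sides have different dimensions, so the equation is NOT dimensionally consistent.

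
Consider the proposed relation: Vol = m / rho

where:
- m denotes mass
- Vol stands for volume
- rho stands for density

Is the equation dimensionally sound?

Yes

m (mass) has dimensions [M].
Vol (volume) has dimensions [L^3].
rho (density) has dimensions [L^-3 M].

Left side: [L^3]
Right side: [L^3]

Both sides have the same dimensions, so the equation is dimensionally consistent.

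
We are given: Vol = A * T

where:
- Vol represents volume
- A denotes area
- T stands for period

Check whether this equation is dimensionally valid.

No

Vol (volume) has dimensions [L^3].
A (area) has dimensions [L^2].
T (period) has dimensions [T].

Left side: [L^3]
Right side: [L^2 T]

The two sides have different dimensions, so the equation is NOT dimensionally consistent.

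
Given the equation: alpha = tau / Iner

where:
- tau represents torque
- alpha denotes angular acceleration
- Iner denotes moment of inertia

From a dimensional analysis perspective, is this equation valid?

Yes

tau (torque) has dimensions [L^2 M T^-2].
alpha (angular acceleration) has dimensions [T^-2].
Iner (moment of inertia) has dimensions [L^2 M].

Left side: [T^-2]
Right side: [T^-2]

Both sides have the same dimensions, so the equation is dimensionally consistent.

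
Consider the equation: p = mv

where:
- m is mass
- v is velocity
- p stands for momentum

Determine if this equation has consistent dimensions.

Yes

m (mass) has dimensions [M].
v (velocity) has dimensions [L T^-1].
p (momentum) has dimensions [L M T^-1].

Left side: [L M T^-1]
Right side: [L M T^-1]

Both sides have the same dimensions, so the equation is dimensionally consistent.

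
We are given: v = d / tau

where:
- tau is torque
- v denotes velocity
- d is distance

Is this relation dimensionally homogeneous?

No

tau (torque) has dimensions [L^2 M T^-2].
v (velocity) has dimensions [L T^-1].
d (distance) has dimensions [L].

Left side: [L T^-1]
Right side: [L^-1 M^-1 T^2]

The two sides have different dimensions, so the equation is NOT dimensionally consistent.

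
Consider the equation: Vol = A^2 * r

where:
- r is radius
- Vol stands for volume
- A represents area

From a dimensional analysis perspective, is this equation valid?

No

r (radius) has dimensions [L].
Vol (volume) has dimensions [L^3].
A (area) has dimensions [L^2].

Left side: [L^3]
Right side: [L^5]

The two sides have different dimensions, so the equation is NOT dimensionally consistent.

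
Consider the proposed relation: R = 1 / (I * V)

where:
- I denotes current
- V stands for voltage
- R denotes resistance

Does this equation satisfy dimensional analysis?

No

I (current) has dimensions [I].
V (voltage) has dimensions [I^-1 L^2 M T^-3].
R (resistance) has dimensions [I^-2 L^2 M T^-3].

Left side: [I^-2 L^2 M T^-3]
Right side: [L^-2 M^-1 T^3]

The two sides have different dimensions, so the equation is NOT dimensionally consistent.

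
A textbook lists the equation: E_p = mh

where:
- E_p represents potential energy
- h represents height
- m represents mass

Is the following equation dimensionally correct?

No

E_p (potential energy) has dimensions [L^2 M T^-2].
h (height) has dimensions [L].
m (mass) has dimensions [M].

Left side: [L^2 M T^-2]
Right side: [L M]

The two sides have different dimensions, so the equation is NOT dimensionally consistent.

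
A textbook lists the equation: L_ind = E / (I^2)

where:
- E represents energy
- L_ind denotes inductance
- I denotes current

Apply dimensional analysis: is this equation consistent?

Yes

E (energy) has dimensions [L^2 M T^-2].
L_ind (inductance) has dimensions [I^-2 L^2 M T^-2].
I (current) has dimensions [I].

Left side: [I^-2 L^2 M T^-2]
Right side: [I^-2 L^2 M T^-2]

Both sides have the same dimensions, so the equation is dimensionally consistent.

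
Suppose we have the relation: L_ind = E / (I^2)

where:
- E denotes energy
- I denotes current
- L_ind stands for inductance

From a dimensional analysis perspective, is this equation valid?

Yes

E (energy) has dimensions [L^2 M T^-2].
I (current) has dimensions [I].
L_ind (inductance) has dimensions [I^-2 L^2 M T^-2].

Left side: [I^-2 L^2 M T^-2]
Right side: [I^-2 L^2 M T^-2]

Both sides have the same dimensions, so the equation is dimensionally consistent.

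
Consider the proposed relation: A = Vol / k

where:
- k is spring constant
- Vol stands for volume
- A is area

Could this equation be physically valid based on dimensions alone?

No

k (spring constant) has dimensions [M T^-2].
Vol (volume) has dimensions [L^3].
A (area) has dimensions [L^2].

Left side: [L^2]
Right side: [L^3 M^-1 T^2]

The two sides have different dimensions, so the equation is NOT dimensionally consistent.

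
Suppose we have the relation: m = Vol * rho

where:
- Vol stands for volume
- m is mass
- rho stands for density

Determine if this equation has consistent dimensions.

Yes

Vol (volume) has dimensions [L^3].
m (mass) has dimensions [M].
rho (density) has dimensions [L^-3 M].

Left side: [M]
Right side: [M]

Both sides have the same dimensions, so the equation is dimensionally consistent.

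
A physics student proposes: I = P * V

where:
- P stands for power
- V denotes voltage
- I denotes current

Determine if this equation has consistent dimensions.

No

P (power) has dimensions [L^2 M T^-3].
V (voltage) has dimensions [I^-1 L^2 M T^-3].
I (current) has dimensions [I].

Left side: [I]
Right side: [I^-1 L^4 M^2 T^-6]

The two sides have different dimensions, so the equation is NOT dimensionally consistent.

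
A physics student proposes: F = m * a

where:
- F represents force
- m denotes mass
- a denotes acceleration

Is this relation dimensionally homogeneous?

Yes

F (force) has dimensions [L M T^-2].
m (mass) has dimensions [M].
a (acceleration) has dimensions [L T^-2].

Left side: [L M T^-2]
Right side: [L M T^-2]

Both sides have the same dimensions, so the equation is dimensionally consistent.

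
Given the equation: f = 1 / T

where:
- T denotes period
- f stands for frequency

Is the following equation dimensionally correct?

Yes

T (period) has dimensions [T].
f (frequency) has dimensions [T^-1].

Left side: [T^-1]
Right side: [T^-1]

Both sides have the same dimensions, so the equation is dimensionally consistent.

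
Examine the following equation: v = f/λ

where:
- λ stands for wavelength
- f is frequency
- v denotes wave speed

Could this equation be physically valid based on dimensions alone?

No

λ (wavelength) has dimensions [L].
f (frequency) has dimensions [T^-1].
v (wave speed) has dimensions [L T^-1].

Left side: [L T^-1]
Right side: [L^-1 T^-1]

The two sides have different dimensions, so the equation is NOT dimensionally consistent.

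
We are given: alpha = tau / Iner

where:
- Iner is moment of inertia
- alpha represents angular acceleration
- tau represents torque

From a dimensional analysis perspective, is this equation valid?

Yes

Iner (moment of inertia) has dimensions [L^2 M].
alpha (angular acceleration) has dimensions [T^-2].
tau (torque) has dimensions [L^2 M T^-2].

Left side: [T^-2]
Right side: [T^-2]

Both sides have the same dimensions, so the equation is dimensionally consistent.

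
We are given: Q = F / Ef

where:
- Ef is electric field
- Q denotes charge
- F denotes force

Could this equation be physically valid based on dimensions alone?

Yes

Ef (electric field) has dimensions [I^-1 L M T^-3].
Q (charge) has dimensions [I T].
F (force) has dimensions [L M T^-2].

Left side: [I T]
Right side: [I T]

Both sides have the same dimensions, so the equation is dimensionally consistent.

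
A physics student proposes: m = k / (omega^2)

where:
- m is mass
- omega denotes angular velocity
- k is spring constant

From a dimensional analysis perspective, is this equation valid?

Yes

m (mass) has dimensions [M].
omega (angular velocity) has dimensions [T^-1].
k (spring constant) has dimensions [M T^-2].

Left side: [M]
Right side: [M]

Both sides have the same dimensions, so the equation is dimensionally consistent.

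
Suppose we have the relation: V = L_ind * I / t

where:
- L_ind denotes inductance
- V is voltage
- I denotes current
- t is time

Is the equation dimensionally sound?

Yes

L_ind (inductance) has dimensions [I^-2 L^2 M T^-2].
V (voltage) has dimensions [I^-1 L^2 M T^-3].
I (current) has dimensions [I].
t (time) has dimensions [T].

Left side: [I^-1 L^2 M T^-3]
Right side: [I^-1 L^2 M T^-3]

Both sides have the same dimensions, so the equation is dimensionally consistent.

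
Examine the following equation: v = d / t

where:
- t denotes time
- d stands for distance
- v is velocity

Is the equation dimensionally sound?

Yes

t (time) has dimensions [T].
d (distance) has dimensions [L].
v (velocity) has dimensions [L T^-1].

Left side: [L T^-1]
Right side: [L T^-1]

Both sides have the same dimensions, so the equation is dimensionally consistent.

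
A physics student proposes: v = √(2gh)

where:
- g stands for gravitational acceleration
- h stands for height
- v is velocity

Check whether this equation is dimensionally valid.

Yes

g (gravitational acceleration) has dimensions [L T^-2].
h (height) has dimensions [L].
v (velocity) has dimensions [L T^-1].

Left side: [L T^-1]
Right side: [L T^-1]

Both sides have the same dimensions, so the equation is dimensionally consistent.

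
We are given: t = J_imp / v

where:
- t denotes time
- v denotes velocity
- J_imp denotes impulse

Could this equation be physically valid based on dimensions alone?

No

t (time) has dimensions [T].
v (velocity) has dimensions [L T^-1].
J_imp (impulse) has dimensions [L M T^-1].

Left side: [T]
Right side: [M]

The two sides have different dimensions, so the equation is NOT dimensionally consistent.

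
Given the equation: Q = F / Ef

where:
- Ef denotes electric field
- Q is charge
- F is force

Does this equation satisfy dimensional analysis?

Yes

Ef (electric field) has dimensions [I^-1 L M T^-3].
Q (charge) has dimensions [I T].
F (force) has dimensions [L M T^-2].

Left side: [I T]
Right side: [I T]

Both sides have the same dimensions, so the equation is dimensionally consistent.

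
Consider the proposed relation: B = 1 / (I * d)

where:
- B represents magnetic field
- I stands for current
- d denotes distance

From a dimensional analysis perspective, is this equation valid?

No

B (magnetic field) has dimensions [I^-1 M T^-2].
I (current) has dimensions [I].
d (distance) has dimensions [L].

Left side: [I^-1 M T^-2]
Right side: [I^-1 L^-1]

The two sides have different dimensions, so the equation is NOT dimensionally consistent.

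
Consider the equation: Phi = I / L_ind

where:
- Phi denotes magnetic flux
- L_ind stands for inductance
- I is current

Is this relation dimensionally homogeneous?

No

Phi (magnetic flux) has dimensions [I^-1 L^2 M T^-2].
L_ind (inductance) has dimensions [I^-2 L^2 M T^-2].
I (current) has dimensions [I].

Left side: [I^-1 L^2 M T^-2]
Right side: [I^3 L^-2 M^-1 T^2]

The two sides have different dimensions, so the equation is NOT dimensionally consistent.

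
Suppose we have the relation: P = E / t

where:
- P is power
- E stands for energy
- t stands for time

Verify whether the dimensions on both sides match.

Yes

P (power) has dimensions [L^2 M T^-3].
E (energy) has dimensions [L^2 M T^-2].
t (time) has dimensions [T].

Left side: [L^2 M T^-3]
Right side: [L^2 M T^-3]

Both sides have the same dimensions, so the equation is dimensionally consistent.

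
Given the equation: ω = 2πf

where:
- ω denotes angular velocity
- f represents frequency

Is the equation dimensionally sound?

Yes

ω (angular velocity) has dimensions [T^-1].
f (frequency) has dimensions [T^-1].

Left side: [T^-1]
Right side: [T^-1]

Both sides have the same dimensions, so the equation is dimensionally consistent.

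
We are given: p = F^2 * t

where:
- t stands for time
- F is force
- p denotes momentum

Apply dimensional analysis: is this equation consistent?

No

t (time) has dimensions [T].
F (force) has dimensions [L M T^-2].
p (momentum) has dimensions [L M T^-1].

Left side: [L M T^-1]
Right side: [L^2 M^2 T^-3]

The two sides have different dimensions, so the equation is NOT dimensionally consistent.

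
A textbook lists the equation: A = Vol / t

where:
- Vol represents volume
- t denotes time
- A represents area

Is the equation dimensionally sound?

No

Vol (volume) has dimensions [L^3].
t (time) has dimensions [T].
A (area) has dimensions [L^2].

Left side: [L^2]
Right side: [L^3 T^-1]

The two sides have different dimensions, so the equation is NOT dimensionally consistent.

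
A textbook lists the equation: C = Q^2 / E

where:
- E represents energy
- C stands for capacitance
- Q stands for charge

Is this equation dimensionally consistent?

Yes

E (energy) has dimensions [L^2 M T^-2].
C (capacitance) has dimensions [I^2 L^-2 M^-1 T^4].
Q (charge) has dimensions [I T].

Left side: [I^2 L^-2 M^-1 T^4]
Right side: [I^2 L^-2 M^-1 T^4]

Both sides have the same dimensions, so the equation is dimensionally consistent.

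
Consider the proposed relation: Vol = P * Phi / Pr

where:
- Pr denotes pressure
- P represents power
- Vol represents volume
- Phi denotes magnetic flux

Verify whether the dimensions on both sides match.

No

Pr (pressure) has dimensions [L^-1 M T^-2].
P (power) has dimensions [L^2 M T^-3].
Vol (volume) has dimensions [L^3].
Phi (magnetic flux) has dimensions [I^-1 L^2 M T^-2].

Left side: [L^3]
Right side: [I^-1 L^5 M T^-3]

The two sides have different dimensions, so the equation is NOT dimensionally consistent.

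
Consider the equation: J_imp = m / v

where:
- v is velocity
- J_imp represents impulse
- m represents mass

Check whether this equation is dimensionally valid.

No

v (velocity) has dimensions [L T^-1].
J_imp (impulse) has dimensions [L M T^-1].
m (mass) has dimensions [M].

Left side: [L M T^-1]
Right side: [L^-1 M T]

The two sides have different dimensions, so the equation is NOT dimensionally consistent.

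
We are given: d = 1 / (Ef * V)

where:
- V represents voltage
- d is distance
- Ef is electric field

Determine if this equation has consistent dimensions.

No

V (voltage) has dimensions [I^-1 L^2 M T^-3].
d (distance) has dimensions [L].
Ef (electric field) has dimensions [I^-1 L M T^-3].

Left side: [L]
Right side: [I^2 L^-3 M^-2 T^6]

The two sides have different dimensions, so the equation is NOT dimensionally consistent.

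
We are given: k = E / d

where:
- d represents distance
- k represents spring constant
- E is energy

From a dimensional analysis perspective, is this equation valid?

No

d (distance) has dimensions [L].
k (spring constant) has dimensions [M T^-2].
E (energy) has dimensions [L^2 M T^-2].

Left side: [M T^-2]
Right side: [L M T^-2]

The two sides have different dimensions, so the equation is NOT dimensionally consistent.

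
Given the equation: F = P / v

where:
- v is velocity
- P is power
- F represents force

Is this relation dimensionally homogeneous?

Yes

v (velocity) has dimensions [L T^-1].
P (power) has dimensions [L^2 M T^-3].
F (force) has dimensions [L M T^-2].

Left side: [L M T^-2]
Right side: [L M T^-2]

Both sides have the same dimensions, so the equation is dimensionally consistent.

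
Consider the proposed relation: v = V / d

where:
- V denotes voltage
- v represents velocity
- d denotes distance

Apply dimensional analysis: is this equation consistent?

No

V (voltage) has dimensions [I^-1 L^2 M T^-3].
v (velocity) has dimensions [L T^-1].
d (distance) has dimensions [L].

Left side: [L T^-1]
Right side: [I^-1 L M T^-3]

The two sides have different dimensions, so the equation is NOT dimensionally consistent.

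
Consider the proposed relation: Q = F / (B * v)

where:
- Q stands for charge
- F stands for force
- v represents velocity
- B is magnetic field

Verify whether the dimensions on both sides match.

Yes

Q (charge) has dimensions [I T].
F (force) has dimensions [L M T^-2].
v (velocity) has dimensions [L T^-1].
B (magnetic field) has dimensions [I^-1 M T^-2].

Left side: [I T]
Right side: [I T]

Both sides have the same dimensions, so the equation is dimensionally consistent.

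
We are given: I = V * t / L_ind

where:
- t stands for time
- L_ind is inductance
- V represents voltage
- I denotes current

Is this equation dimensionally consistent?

Yes

t (time) has dimensions [T].
L_ind (inductance) has dimensions [I^-2 L^2 M T^-2].
V (voltage) has dimensions [I^-1 L^2 M T^-3].
I (current) has dimensions [I].

Left side: [I]
Right side: [I]

Both sides have the same dimensions, so the equation is dimensionally consistent.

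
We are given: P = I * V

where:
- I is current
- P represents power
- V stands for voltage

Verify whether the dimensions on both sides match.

Yes

I (current) has dimensions [I].
P (power) has dimensions [L^2 M T^-3].
V (voltage) has dimensions [I^-1 L^2 M T^-3].

Left side: [L^2 M T^-3]
Right side: [L^2 M T^-3]

Both sides have the same dimensions, so the equation is dimensionally consistent.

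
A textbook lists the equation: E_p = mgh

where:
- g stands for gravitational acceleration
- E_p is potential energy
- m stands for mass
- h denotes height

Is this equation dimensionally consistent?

Yes

g (gravitational acceleration) has dimensions [L T^-2].
E_p (potential energy) has dimensions [L^2 M T^-2].
m (mass) has dimensions [M].
h (height) has dimensions [L].

Left side: [L^2 M T^-2]
Right side: [L^2 M T^-2]

Both sides have the same dimensions, so the equation is dimensionally consistent.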